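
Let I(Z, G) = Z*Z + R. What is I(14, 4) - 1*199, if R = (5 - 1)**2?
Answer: 13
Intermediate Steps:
R = 16 (R = 4**2 = 16)
I(Z, G) = 16 + Z**2 (I(Z, G) = Z*Z + 16 = Z**2 + 16 = 16 + Z**2)
I(14, 4) - 1*199 = (16 + 14**2) - 1*199 = (16 + 196) - 199 = 212 - 199 = 13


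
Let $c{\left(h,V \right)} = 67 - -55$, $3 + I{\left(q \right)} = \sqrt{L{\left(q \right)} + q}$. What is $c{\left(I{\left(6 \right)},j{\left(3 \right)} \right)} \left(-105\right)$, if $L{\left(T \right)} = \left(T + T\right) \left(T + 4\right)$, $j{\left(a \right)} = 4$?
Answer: $-12810$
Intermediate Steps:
$L{\left(T \right)} = 2 T \left(4 + T\right)$
$I{\left(q \right)} = -3 + \sqrt{q + 2 q \left(4 + q\right)}$ ($I{\left(q \right)} = -3 + \sqrt{2 q \left(4 + q\right) + q} = -3 + \sqrt{q + 2 q \left(4 + q\right)}$)
$c{\left(h,V \right)} = 122$ ($c{\left(h,V \right)} = 67 + 55 = 122$)
$c{\left(I{\left(6 \right)},j{\left(3 \right)} \right)} \left(-105\right) = 122 \left(-105\right) = -12810$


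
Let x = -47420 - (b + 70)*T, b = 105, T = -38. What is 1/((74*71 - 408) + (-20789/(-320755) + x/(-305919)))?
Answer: 10902783205/52837047070479 ≈ 0.00020635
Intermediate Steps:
x = -40770 (x = -47420 - (105 + 70)*(-38) = -47420 - 175*(-38) = -47420 - 1*(-6650) = -47420 + 6650 = -40770)
1/((74*71 - 408) + (-20789/(-320755) + x/(-305919))) = 1/((74*71 - 408) + (-20789/(-320755) - 40770/(-305919))) = 1/((5254 - 408) + (-20789*(-1/320755) - 40770*(-1/305919))) = 1/(4846 + (20789/320755 + 4530/33991)) = 1/(4846 + 2159659049/10902783205) = 1/(52837047070479/10902783205) = 10902783205/52837047070479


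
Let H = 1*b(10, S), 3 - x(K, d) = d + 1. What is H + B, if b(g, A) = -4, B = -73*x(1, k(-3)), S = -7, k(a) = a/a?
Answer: -77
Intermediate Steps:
k(a) = 1
x(K, d) = 2 - d (x(K, d) = 3 - (d + 1) = 3 - (1 + d) = 3 + (-1 - d) = 2 - d)
B = -73 (B = -73*(2 - 1*1) = -73*(2 - 1) = -73*1 = -73)
H = -4 (H = 1*(-4) = -4)
H + B = -4 - 73 = -77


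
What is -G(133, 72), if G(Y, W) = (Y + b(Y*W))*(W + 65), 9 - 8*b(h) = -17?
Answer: -74665/4 ≈ -18666.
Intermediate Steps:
b(h) = 13/4 (b(h) = 9/8 - ⅛*(-17) = 9/8 + 17/8 = 13/4)
G(Y, W) = (65 + W)*(13/4 + Y) (G(Y, W) = (Y + 13/4)*(W + 65) = (13/4 + Y)*(65 + W) = (65 + W)*(13/4 + Y))
-G(133, 72) = -(845/4 + 65*133 + (13/4)*72 + 72*133) = -(845/4 + 8645 + 234 + 9576) = -1*74665/4 = -74665/4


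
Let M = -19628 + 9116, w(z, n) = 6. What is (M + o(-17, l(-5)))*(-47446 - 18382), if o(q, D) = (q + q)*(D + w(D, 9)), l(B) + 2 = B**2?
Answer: 756890344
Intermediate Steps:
l(B) = -2 + B**2
o(q, D) = 2*q*(6 + D) (o(q, D) = (q + q)*(D + 6) = (2*q)*(6 + D) = 2*q*(6 + D))
M = -10512
(M + o(-17, l(-5)))*(-47446 - 18382) = (-10512 + 2*(-17)*(6 + (-2 + (-5)**2)))*(-47446 - 18382) = (-10512 + 2*(-17)*(6 + (-2 + 25)))*(-65828) = (-10512 + 2*(-17)*(6 + 23))*(-65828) = (-10512 + 2*(-17)*29)*(-65828) = (-10512 - 986)*(-65828) = -11498*(-65828) = 756890344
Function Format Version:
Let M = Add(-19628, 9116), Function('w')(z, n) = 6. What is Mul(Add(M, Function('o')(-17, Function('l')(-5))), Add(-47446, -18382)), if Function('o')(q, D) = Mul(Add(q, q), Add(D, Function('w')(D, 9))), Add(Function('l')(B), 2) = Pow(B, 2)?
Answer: 756890344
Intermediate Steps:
Function('l')(B) = Add(-2, Pow(B, 2))
Function('o')(q, D) = Mul(2, q, Add(6, D)) (Function('o')(q, D) = Mul(Add(q, q), Add(D, 6)) = Mul(Mul(2, q), Add(6, D)) = Mul(2, q, Add(6, D)))
M = -10512
Mul(Add(M, Function('o')(-17, Function('l')(-5))), Add(-47446, -18382)) = Mul(Add(-10512, Mul(2, -17, Add(6, Add(-2, Pow(-5, 2))))), Add(-47446, -18382)) = Mul(Add(-10512, Mul(2, -17, Add(6, Add(-2, 25)))), -65828) = Mul(Add(-10512, Mul(2, -17, Add(6, 23))), -65828) = Mul(Add(-10512, Mul(2, -17, 29)), -65828) = Mul(Add(-10512, -986), -65828) = Mul(-11498, -65828) = 756890344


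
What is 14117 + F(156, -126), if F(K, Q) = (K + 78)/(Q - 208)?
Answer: 2357422/167 ≈ 14116.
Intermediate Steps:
F(K, Q) = (78 + K)/(-208 + Q)
14117 + F(156, -126) = 14117 + (78 + 156)/(-208 - 126) = 14117 + 234/(-334) = 14117 - 1/334*234 = 14117 - 117/167 = 2357422/167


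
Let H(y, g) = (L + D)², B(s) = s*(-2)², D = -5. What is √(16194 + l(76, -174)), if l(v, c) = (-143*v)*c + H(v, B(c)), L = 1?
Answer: √1907242 ≈ 1381.0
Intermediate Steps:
B(s) = 4*s (B(s) = s*4 = 4*s)
H(y, g) = 16 (H(y, g) = (1 - 5)² = (-4)² = 16)
l(v, c) = 16 - 143*c*v (l(v, c) = (-143*v)*c + 16 = -143*c*v + 16 = 16 - 143*c*v)
√(16194 + l(76, -174)) = √(16194 + (16 - 143*(-174)*76)) = √(16194 + (16 + 1891032)) = √(16194 + 1891048) = √1907242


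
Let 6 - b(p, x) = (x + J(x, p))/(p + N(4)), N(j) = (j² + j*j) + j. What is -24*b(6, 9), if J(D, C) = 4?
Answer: -956/7 ≈ -136.57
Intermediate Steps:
N(j) = j + 2*j² (N(j) = (j² + j²) + j = 2*j² + j = j + 2*j²)
b(p, x) = 6 - (4 + x)/(36 + p) (b(p, x) = 6 - (x + 4)/(p + 4*(1 + 2*4)) = 6 - (4 + x)/(p + 4*(1 + 8)) = 6 - (4 + x)/(p + 4*9) = 6 - (4 + x)/(p + 36) = 6 - (4 + x)/(36 + p))
-24*b(6, 9) = -24*(212 - 1*9 + 6*6)/(36 + 6) = -24*(212 - 9 + 36)/42 = -4*239/7 = -24*239/42 = -956/7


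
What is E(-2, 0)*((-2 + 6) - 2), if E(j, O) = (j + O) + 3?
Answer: 2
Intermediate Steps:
E(j, O) = 3 + O + j (E(j, O) = (O + j) + 3 = 3 + O + j)
E(-2, 0)*((-2 + 6) - 2) = (3 + 0 - 2)*((-2 + 6) - 2) = 1*(4 - 2) = 1*2 = 2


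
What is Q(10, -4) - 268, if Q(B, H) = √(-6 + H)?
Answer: -268 + I*√10 ≈ -268.0 + 3.1623*I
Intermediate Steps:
Q(10, -4) - 268 = √(-6 - 4) - 268 = √(-10) - 268 = I*√10 - 268 = -268 + I*√10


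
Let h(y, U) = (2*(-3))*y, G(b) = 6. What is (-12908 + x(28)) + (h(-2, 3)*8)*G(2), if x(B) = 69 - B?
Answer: -12291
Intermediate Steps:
h(y, U) = -6*y
(-12908 + x(28)) + (h(-2, 3)*8)*G(2) = (-12908 + (69 - 1*28)) + (-6*(-2)*8)*6 = (-12908 + (69 - 28)) + (12*8)*6 = (-12908 + 41) + 96*6 = -12867 + 576 = -12291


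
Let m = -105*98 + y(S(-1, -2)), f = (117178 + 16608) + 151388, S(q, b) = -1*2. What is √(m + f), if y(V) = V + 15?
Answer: √274897 ≈ 524.31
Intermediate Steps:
S(q, b) = -2
y(V) = 15 + V
f = 285174 (f = 133786 + 151388 = 285174)
m = -10277 (m = -105*98 + (15 - 2) = -10290 + 13 = -10277)
√(m + f) = √(-10277 + 285174) = √274897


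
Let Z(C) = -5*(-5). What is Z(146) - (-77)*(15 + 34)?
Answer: 3798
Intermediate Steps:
Z(C) = 25
Z(146) - (-77)*(15 + 34) = 25 - (-77)*(15 + 34) = 25 - (-77)*49 = 25 - 1*(-3773) = 25 + 3773 = 3798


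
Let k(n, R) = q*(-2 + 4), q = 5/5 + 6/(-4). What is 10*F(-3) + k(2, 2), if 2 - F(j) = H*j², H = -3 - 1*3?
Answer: 559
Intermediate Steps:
q = -½ (q = 5*(⅕) + 6*(-¼) = 1 - 3/2 = -½ ≈ -0.50000)
k(n, R) = -1 (k(n, R) = -(-2 + 4)/2 = -½*2 = -1)
H = -6 (H = -3 - 3 = -6)
F(j) = 2 + 6*j² (F(j) = 2 - (-6)*j² = 2 + 6*j²)
10*F(-3) + k(2, 2) = 10*(2 + 6*(-3)²) - 1 = 10*(2 + 6*9) - 1 = 10*(2 + 54) - 1 = 10*56 - 1 = 560 - 1 = 559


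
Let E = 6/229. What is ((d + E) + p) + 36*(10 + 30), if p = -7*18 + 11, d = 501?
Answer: 418160/229 ≈ 1826.0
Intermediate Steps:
p = -115 (p = -126 + 11 = -115)
E = 6/229 (E = 6*(1/229) = 6/229 ≈ 0.026201)
((d + E) + p) + 36*(10 + 30) = ((501 + 6/229) - 115) + 36*(10 + 30) = (114735/229 - 115) + 36*40 = 88400/229 + 1440 = 418160/229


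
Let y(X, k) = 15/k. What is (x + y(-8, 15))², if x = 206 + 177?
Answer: 147456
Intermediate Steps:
x = 383
(x + y(-8, 15))² = (383 + 15/15)² = (383 + 15*(1/15))² = (383 + 1)² = 384² = 147456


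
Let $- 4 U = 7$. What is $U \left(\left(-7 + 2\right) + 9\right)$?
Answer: $-7$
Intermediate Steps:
$U = - \frac{7}{4}$ ($U = \left(- \frac{1}{4}\right) 7 = - \frac{7}{4} \approx -1.75$)
$U \left(\left(-7 + 2\right) + 9\right) = - \frac{7 \left(\left(-7 + 2\right) + 9\right)}{4} = - \frac{7 \left(-5 + 9\right)}{4} = \left(- \frac{7}{4}\right) 4 = -7$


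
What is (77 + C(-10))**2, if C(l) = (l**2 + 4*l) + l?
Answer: 16129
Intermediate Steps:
C(l) = l**2 + 5*l
(77 + C(-10))**2 = (77 - 10*(5 - 10))**2 = (77 - 10*(-5))**2 = (77 + 50)**2 = 127**2 = 16129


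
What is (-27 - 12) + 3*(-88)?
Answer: -303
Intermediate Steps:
(-27 - 12) + 3*(-88) = -39 - 264 = -303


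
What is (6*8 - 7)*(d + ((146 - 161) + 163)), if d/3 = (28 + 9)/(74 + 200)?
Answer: 1667183/274 ≈ 6084.6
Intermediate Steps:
d = 111/274 (d = 3*((28 + 9)/(74 + 200)) = 3*(37/274) = 111/274 ≈ 0.40511)
(6*8 - 7)*(d + ((146 - 161) + 163)) = (6*8 - 7)*(111/274 + ((146 - 161) + 163)) = (48 - 7)*(111/274 + (-15 + 163)) = 41*(111/274 + 148) = 41*(40663/274) = 1667183/274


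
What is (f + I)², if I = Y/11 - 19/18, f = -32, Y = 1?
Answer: 42601729/39204 ≈ 1086.7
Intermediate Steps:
I = -191/198 (I = 1/11 - 19/18 = -191/198 ≈ -0.96465)
(f + I)² = (-32 - 191/198)² = (-6527/198)² = 42601729/39204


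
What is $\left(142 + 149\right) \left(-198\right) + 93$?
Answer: $-57525$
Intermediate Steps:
$\left(142 + 149\right) \left(-198\right) + 93 = 291 \left(-198\right) + 93 = -57618 + 93 = -57525$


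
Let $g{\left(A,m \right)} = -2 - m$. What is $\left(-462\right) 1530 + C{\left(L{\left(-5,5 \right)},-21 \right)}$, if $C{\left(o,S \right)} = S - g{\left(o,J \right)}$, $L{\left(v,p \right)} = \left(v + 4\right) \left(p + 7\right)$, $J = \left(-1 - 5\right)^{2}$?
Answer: $-706843$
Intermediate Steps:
$J = 36$ ($J = \left(-6\right)^{2} = 36$)
$L{\left(v,p \right)} = \left(4 + v\right) \left(7 + p\right)$
$C{\left(o,S \right)} = 38 + S$ ($C{\left(o,S \right)} = S - \left(-2 - 36\right) = S - -38 = S + 38 = 38 + S$)
$\left(-462\right) 1530 + C{\left(L{\left(-5,5 \right)},-21 \right)} = \left(-462\right) 1530 + \left(38 - 21\right) = -706860 + 17 = -706843$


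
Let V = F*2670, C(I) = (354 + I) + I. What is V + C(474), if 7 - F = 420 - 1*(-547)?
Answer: -2561898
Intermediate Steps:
F = -960 (F = 7 - (420 - 1*(-547)) = 7 - (420 + 547) = 7 - 1*967 = 7 - 967 = -960)
C(I) = 354 + 2*I
V = -2563200 (V = -960*2670 = -2563200)
V + C(474) = -2563200 + (354 + 2*474) = -2563200 + (354 + 948) = -2563200 + 1302 = -2561898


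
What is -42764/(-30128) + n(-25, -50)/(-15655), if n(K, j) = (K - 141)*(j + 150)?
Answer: 58479761/23582692 ≈ 2.4798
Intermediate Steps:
n(K, j) = (-141 + K)*(150 + j)
-42764/(-30128) + n(-25, -50)/(-15655) = -42764/(-30128) + (-21150 - 141*(-50) + 150*(-25) - 25*(-50))/(-15655) = -42764*(-1/30128) + (-21150 + 7050 - 3750 + 1250)*(-1/15655) = 10691/7532 - 16600*(-1/15655) = 10691/7532 + 3320/3131 = 58479761/23582692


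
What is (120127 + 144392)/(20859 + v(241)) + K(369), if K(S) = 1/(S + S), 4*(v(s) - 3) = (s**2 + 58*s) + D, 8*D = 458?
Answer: 25398883/3733542 ≈ 6.8029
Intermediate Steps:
D = 229/4 (D = (1/8)*458 = 229/4 ≈ 57.250)
v(s) = 277/16 + s**2/4 + 29*s/2 (v(s) = 3 + ((s**2 + 58*s) + 229/4)/4 = 3 + (229/4 + s**2 + 58*s)/4 = 3 + (229/16 + s**2/4 + 29*s/2) = 277/16 + s**2/4 + 29*s/2)
K(S) = 1/(2*S)
(120127 + 144392)/(20859 + v(241)) + K(369) = (120127 + 144392)/(20859 + (277/16 + (1/4)*241**2 + (29/2)*241)) + (1/2)/369 = 264519/(20859 + (277/16 + (1/4)*58081 + 6989/2)) + (1/2)*(1/369) = 264519/(20859 + (277/16 + 58081/4 + 6989/2)) + 1/738 = 264519/(20859 + 288513/16) + 1/738 = 264519/(622257/16) + 1/738 = 264519*(16/622257) + 1/738 = 1410768/207419 + 1/738 = 25398883/3733542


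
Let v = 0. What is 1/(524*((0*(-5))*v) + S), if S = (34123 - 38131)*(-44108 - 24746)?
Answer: 1/275966832 ≈ 3.6236e-9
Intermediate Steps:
S = 275966832 (S = -4008*(-68854) = 275966832)
1/(524*((0*(-5))*v) + S) = 1/(524*((0*(-5))*0) + 275966832) = 1/(524*(0*0) + 275966832) = 1/(524*0 + 275966832) = 1/(0 + 275966832) = 1/275966832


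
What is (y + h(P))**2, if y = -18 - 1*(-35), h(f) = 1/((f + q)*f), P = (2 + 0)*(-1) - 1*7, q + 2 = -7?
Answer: 7590025/26244 ≈ 289.21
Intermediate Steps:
q = -9 (q = -2 - 7 = -9)
P = -9 (P = 2*(-1) - 7 = -2 - 7 = -9)
h(f) = 1/(f*(-9 + f)) (h(f) = 1/((f - 9)*f) = 1/((-9 + f)*f) = 1/(f*(-9 + f)))
y = 17 (y = -18 + 35 = 17)
(y + h(P))**2 = (17 + 1/((-9)*(-9 - 9)))**2 = (17 - 1/9/(-18))**2 = (17 - 1/9*(-1/18))**2 = (17 + 1/162)**2 = (2755/162)**2 = 7590025/26244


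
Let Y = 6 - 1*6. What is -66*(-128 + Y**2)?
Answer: 8448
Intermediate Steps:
Y = 0 (Y = 6 - 6 = 0)
-66*(-128 + Y**2) = -66*(-128 + 0**2) = -66*(-128 + 0) = -66*(-128) = 8448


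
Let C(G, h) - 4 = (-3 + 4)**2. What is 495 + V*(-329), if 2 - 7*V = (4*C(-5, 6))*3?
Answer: 3221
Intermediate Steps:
C(G, h) = 5 (C(G, h) = 4 + (-3 + 4)**2 = 4 + 1**2 = 4 + 1 = 5)
V = -58/7 (V = 2/7 - 4*5*3/7 = 2/7 - 20*3/7 = 2/7 - 1/7*60 = 2/7 - 60/7 = -58/7 ≈ -8.2857)
495 + V*(-329) = 495 - 58/7*(-329) = 495 + 2726 = 3221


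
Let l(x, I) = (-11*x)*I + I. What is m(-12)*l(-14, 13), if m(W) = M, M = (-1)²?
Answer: 2015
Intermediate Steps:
M = 1
m(W) = 1
l(x, I) = I - 11*I*x (l(x, I) = -11*I*x + I = I - 11*I*x)
m(-12)*l(-14, 13) = 1*(13*(1 - 11*(-14))) = 1*(13*(1 + 154)) = 1*(13*155) = 1*2015 = 2015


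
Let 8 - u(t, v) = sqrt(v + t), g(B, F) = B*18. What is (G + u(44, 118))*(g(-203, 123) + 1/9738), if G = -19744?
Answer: 351129600068/4869 + 35582651*sqrt(2)/1082 ≈ 7.2162e+7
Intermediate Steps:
g(B, F) = 18*B
u(t, v) = 8 - sqrt(t + v) (u(t, v) = 8 - sqrt(v + t) = 8 - sqrt(t + v))
(G + u(44, 118))*(g(-203, 123) + 1/9738) = (-19744 + (8 - sqrt(44 + 118)))*(18*(-203) + 1/9738) = (-19744 + (8 - sqrt(162)))*(-3654 + 1/9738) = (-19744 + (8 - 9*sqrt(2)))*(-35582651/9738) = (-19736 - 9*sqrt(2))*(-35582651/9738) = 351129600068/4869 + 35582651*sqrt(2)/1082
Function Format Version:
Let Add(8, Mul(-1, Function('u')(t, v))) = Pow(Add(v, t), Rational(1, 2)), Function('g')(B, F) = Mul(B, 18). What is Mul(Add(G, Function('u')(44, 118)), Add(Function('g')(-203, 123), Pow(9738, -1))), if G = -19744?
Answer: Add(Rational(351129600068, 4869), Mul(Rational(35582651, 1082), Pow(2, Rational(1, 2)))) ≈ 7.2162e+7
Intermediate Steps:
Function('g')(B, F) = Mul(18, B)
Function('u')(t, v) = Add(8, Mul(-1, Pow(Add(t, v), Rational(1, 2)))) (Function('u')(t, v) = Add(8, Mul(-1, Pow(Add(v, t), Rational(1, 2)))) = Add(8, Mul(-1, Pow(Add(t, v), Rational(1, 2)))))
Mul(Add(G, Function('u')(44, 118)), Add(Function('g')(-203, 123), Pow(9738, -1))) = Mul(Add(-19744, Add(8, Mul(-1, Pow(Add(44, 118), Rational(1, 2))))), Add(Mul(18, -203), Pow(9738, -1))) = Mul(Add(-19744, Add(8, Mul(-1, Pow(162, Rational(1, 2))))), Add(-3654, Rational(1, 9738))) = Mul(Add(-19744, Add(8, Mul(-1, Mul(9, Pow(2, Rational(1, 2)))))), Rational(-35582651, 9738)) = Mul(Add(-19744, Add(8, Mul(-9, Pow(2, Rational(1, 2))))), Rational(-35582651, 9738)) = Mul(Add(-19736, Mul(-9, Pow(2, Rational(1, 2)))), Rational(-35582651, 9738)) = Add(Rational(351129600068, 4869), Mul(Rational(35582651, 1082), Pow(2, Rational(1, 2))))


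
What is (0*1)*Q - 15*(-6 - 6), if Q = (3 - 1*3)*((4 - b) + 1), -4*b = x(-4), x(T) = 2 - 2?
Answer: 180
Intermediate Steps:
x(T) = 0
b = 0 (b = -1/4*0 = 0)
Q = 0 (Q = (3 - 1*3)*((4 - 1*0) + 1) = (3 - 3)*((4 + 0) + 1) = 0*(4 + 1) = 0*5 = 0)
(0*1)*Q - 15*(-6 - 6) = (0*1)*0 - 15*(-6 - 6) = 0*0 - 15*(-12) = 0 + 180 = 180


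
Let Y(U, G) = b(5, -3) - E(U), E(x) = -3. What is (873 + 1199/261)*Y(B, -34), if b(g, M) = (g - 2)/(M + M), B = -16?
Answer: 572630/261 ≈ 2194.0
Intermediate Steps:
b(g, M) = (-2 + g)/(2*M) (b(g, M) = (-2 + g)/((2*M)) = (-2 + g)*(1/(2*M)) = (-2 + g)/(2*M))
Y(U, G) = 5/2 (Y(U, G) = (½)*(-2 + 5)/(-3) - 1*(-3) = (½)*(-⅓)*3 + 3 = -½ + 3 = 5/2)
(873 + 1199/261)*Y(B, -34) = (873 + 1199/261)*(5/2) = (229052/261)*(5/2) = 572630/261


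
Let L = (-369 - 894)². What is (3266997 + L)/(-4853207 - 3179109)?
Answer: -2431083/4016158 ≈ -0.60533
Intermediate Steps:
L = 1595169 (L = (-1263)² = 1595169)
(3266997 + L)/(-4853207 - 3179109) = (3266997 + 1595169)/(-4853207 - 3179109) = 4862166/(-8032316) = 4862166*(-1/8032316) = -2431083/4016158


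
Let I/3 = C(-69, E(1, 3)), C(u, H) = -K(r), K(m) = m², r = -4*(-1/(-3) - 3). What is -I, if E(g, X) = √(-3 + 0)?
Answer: 1024/3 ≈ 341.33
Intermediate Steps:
E(g, X) = I*√3 (E(g, X) = √(-3) = I*√3)
r = 32/3 (r = -4*(-1*(-⅓) - 3) = -4*(⅓ - 3) = -4*(-8/3) = 32/3 ≈ 10.667)
C(u, H) = -1024/9 (C(u, H) = -(32/3)² = -1*1024/9 = -1024/9)
I = -1024/3 (I = 3*(-1024/9) = -1024/3 ≈ -341.33)
-I = -1*(-1024/3) = 1024/3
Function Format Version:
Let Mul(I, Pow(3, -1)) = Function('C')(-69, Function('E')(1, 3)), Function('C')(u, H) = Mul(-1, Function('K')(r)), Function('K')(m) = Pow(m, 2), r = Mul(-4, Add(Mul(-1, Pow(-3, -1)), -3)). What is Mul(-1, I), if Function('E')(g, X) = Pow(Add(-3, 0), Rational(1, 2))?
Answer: Rational(1024, 3) ≈ 341.33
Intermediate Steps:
Function('E')(g, X) = Mul(I, Pow(3, Rational(1, 2))) (Function('E')(g, X) = Pow(-3, Rational(1, 2)) = Mul(I, Pow(3, Rational(1, 2))))
r = Rational(32, 3) (r = Mul(-4, Add(Mul(-1, Rational(-1, 3)), -3)) = Mul(-4, Add(Rational(1, 3), -3)) = Mul(-4, Rational(-8, 3)) = Rational(32, 3) ≈ 10.667)
Function('C')(u, H) = Rational(-1024, 9) (Function('C')(u, H) = Mul(-1, Pow(Rational(32, 3), 2)) = Mul(-1, Rational(1024, 9)) = Rational(-1024, 9))
I = Rational(-1024, 3) (I = Mul(3, Rational(-1024, 9)) = Rational(-1024, 3) ≈ -341.33)
Mul(-1, I) = Mul(-1, Rational(-1024, 3)) = Rational(1024, 3)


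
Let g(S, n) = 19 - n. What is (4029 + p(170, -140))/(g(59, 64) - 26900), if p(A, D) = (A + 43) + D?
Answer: -4102/26945 ≈ -0.15224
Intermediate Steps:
p(A, D) = 43 + A + D (p(A, D) = (43 + A) + D = 43 + A + D)
(4029 + p(170, -140))/(g(59, 64) - 26900) = (4029 + (43 + 170 - 140))/((19 - 1*64) - 26900) = (4029 + 73)/((19 - 64) - 26900) = 4102/(-45 - 26900) = 4102/(-26945) = 4102*(-1/26945) = -4102/26945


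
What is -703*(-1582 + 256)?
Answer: 932178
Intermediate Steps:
-703*(-1582 + 256) = -703*(-1326) = 932178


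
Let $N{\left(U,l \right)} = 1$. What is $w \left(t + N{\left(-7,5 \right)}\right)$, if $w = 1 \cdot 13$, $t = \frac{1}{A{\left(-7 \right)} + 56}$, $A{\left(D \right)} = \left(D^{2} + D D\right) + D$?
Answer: $\frac{1924}{147} \approx 13.088$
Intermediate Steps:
$A{\left(D \right)} = D + 2 D^{2}$ ($A{\left(D \right)} = \left(D^{2} + D^{2}\right) + D = 2 D^{2} + D = D + 2 D^{2}$)
$t = \frac{1}{147}$ ($t = \frac{1}{- 7 \left(1 + 2 \left(-7\right)\right) + 56} = \frac{1}{- 7 \left(1 - 14\right) + 56} = \frac{1}{\left(-7\right) \left(-13\right) + 56} = \frac{1}{91 + 56} = \frac{1}{147} \approx 0.0068027$)
$w = 13$
$w \left(t + N{\left(-7,5 \right)}\right) = 13 \left(\frac{1}{147} + 1\right) = 13 \cdot \frac{148}{147} = \frac{1924}{147}$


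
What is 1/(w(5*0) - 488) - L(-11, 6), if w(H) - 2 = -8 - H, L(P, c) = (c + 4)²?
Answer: -49401/494 ≈ -100.00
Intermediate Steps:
L(P, c) = (4 + c)²
w(H) = -6 - H (w(H) = 2 + (-8 - H) = -6 - H)
1/(w(5*0) - 488) - L(-11, 6) = 1/((-6 - 5*0) - 488) - (4 + 6)² = 1/((-6 - 1*0) - 488) - 1*10² = 1/((-6 + 0) - 488) - 1*100 = 1/(-6 - 488) - 100 = 1/(-494) - 100 = -1/494 - 100 = -49401/494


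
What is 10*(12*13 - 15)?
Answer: 1410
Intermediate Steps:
10*(12*13 - 15) = 10*(156 - 15) = 10*141 = 1410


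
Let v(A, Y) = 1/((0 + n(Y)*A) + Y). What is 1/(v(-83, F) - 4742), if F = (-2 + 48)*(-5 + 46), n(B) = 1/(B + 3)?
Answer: -3562571/16893709793 ≈ -0.00021088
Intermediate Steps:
n(B) = 1/(3 + B)
F = 1886 (F = 46*41 = 1886)
v(A, Y) = 1/(Y + A/(3 + Y)) (v(A, Y) = 1/((0 + A/(3 + Y)) + Y) = 1/(A/(3 + Y) + Y) = 1/(Y + A/(3 + Y)))
1/(v(-83, F) - 4742) = 1/((3 + 1886)/(-83 + 1886*(3 + 1886)) - 4742) = 1/(1889/(-83 + 1886*1889) - 4742) = 1/(1889/(-83 + 3562654) - 4742) = 1/(1889/3562571 - 4742) = 1/(-16893709793/3562571) = -3562571/16893709793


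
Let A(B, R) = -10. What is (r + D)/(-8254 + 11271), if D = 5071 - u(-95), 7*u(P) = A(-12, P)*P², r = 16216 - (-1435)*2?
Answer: 259349/21119 ≈ 12.280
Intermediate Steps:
r = 19086 (r = 16216 - 1*(-2870) = 16216 + 2870 = 19086)
u(P) = -10*P²/7 (u(P) = (-10*P²)/7 = -10*P²/7)
D = 125747/7 (D = 5071 - (-10)*(-95)²/7 = 5071 - (-10)*9025/7 = 5071 - 1*(-90250/7) = 5071 + 90250/7 = 125747/7 ≈ 17964.)
(r + D)/(-8254 + 11271) = (19086 + 125747/7)/(-8254 + 11271) = (259349/7)/3017 = (259349/7)*(1/3017) = 259349/21119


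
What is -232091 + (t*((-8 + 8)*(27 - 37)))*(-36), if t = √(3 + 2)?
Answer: -232091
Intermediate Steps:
t = √5 ≈ 2.2361
-232091 + (t*((-8 + 8)*(27 - 37)))*(-36) = -232091 + (√5*((-8 + 8)*(27 - 37)))*(-36) = -232091 + (√5*(0*(-10)))*(-36) = -232091 + (√5*0)*(-36) = -232091 + 0*(-36) = -232091 + 0 = -232091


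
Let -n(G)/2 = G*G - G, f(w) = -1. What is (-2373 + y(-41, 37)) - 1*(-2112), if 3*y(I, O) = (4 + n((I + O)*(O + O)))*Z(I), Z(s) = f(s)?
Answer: 175037/3 ≈ 58346.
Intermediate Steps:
Z(s) = -1
n(G) = -2*G² + 2*G (n(G) = -2*(G*G - G) = -2*(G² - G) = -2*G² + 2*G)
y(I, O) = -4/3 - 4*O*(1 - 2*O*(I + O))*(I + O)/3 (y(I, O) = ((4 + 2*((I + O)*(O + O))*(1 - (I + O)*(O + O)))*(-1))/3 = ((4 + 2*((I + O)*(2*O))*(1 - (I + O)*2*O))*(-1))/3 = ((4 + 2*(2*O*(I + O))*(1 - 2*O*(I + O)))*(-1))/3 = ((4 + 4*O*(1 - 2*O*(I + O))*(I + O))*(-1))/3 = (-4 - 4*O*(1 - 2*O*(I + O))*(I + O))/3 = -4/3 - 4*O*(1 - 2*O*(I + O))*(I + O)/3)
(-2373 + y(-41, 37)) - 1*(-2112) = (-2373 + (-4/3 + (4/3)*37*(-1 + 2*37*(-41 + 37))*(-41 + 37))) - 1*(-2112) = (-2373 + (-4/3 + (4/3)*37*(-1 + 2*37*(-4))*(-4))) + 2112 = (-2373 + (-4/3 + (4/3)*37*(-1 - 296)*(-4))) + 2112 = (-2373 + (-4/3 + (4/3)*37*(-297)*(-4))) + 2112 = (-2373 + (-4/3 + 58608)) + 2112 = (-2373 + 175820/3) + 2112 = 168701/3 + 2112 = 175037/3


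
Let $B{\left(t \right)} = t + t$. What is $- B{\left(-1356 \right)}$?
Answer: $2712$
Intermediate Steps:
$B{\left(t \right)} = 2 t$
$- B{\left(-1356 \right)} = - 2 \left(-1356\right) = \left(-1\right) \left(-2712\right) = 2712$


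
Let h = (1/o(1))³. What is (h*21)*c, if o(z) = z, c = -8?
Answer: -168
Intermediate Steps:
h = 1 (h = (1/1)³ = 1³ = 1)
(h*21)*c = (1*21)*(-8) = 21*(-8) = -168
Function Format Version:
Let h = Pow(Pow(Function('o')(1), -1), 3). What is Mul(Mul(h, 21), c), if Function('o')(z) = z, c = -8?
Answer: -168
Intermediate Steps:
h = 1 (h = Pow(Pow(1, -1), 3) = Pow(1, 3) = 1)
Mul(Mul(h, 21), c) = Mul(Mul(1, 21), -8) = Mul(21, -8) = -168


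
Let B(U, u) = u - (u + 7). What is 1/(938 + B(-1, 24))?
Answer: 1/931 ≈ 0.0010741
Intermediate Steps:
B(U, u) = -7 (B(U, u) = u - (7 + u) = u + (-7 - u) = -7)
1/(938 + B(-1, 24)) = 1/(938 - 7) = 1/931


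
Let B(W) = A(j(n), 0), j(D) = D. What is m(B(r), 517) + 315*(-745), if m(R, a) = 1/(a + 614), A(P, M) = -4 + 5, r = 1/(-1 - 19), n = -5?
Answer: -265417424/1131 ≈ -2.3468e+5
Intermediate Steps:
r = -1/20 (r = 1/(-20) = -1/20 ≈ -0.050000)
A(P, M) = 1
B(W) = 1
m(R, a) = 1/(614 + a)
m(B(r), 517) + 315*(-745) = 1/(614 + 517) + 315*(-745) = 1/1131 - 234675 = -265417424/1131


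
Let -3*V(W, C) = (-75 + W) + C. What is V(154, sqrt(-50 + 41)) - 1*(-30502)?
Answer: 91427/3 - I ≈ 30476.0 - 1.0*I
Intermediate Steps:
V(W, C) = 25 - C/3 - W/3 (V(W, C) = -((-75 + W) + C)/3 = -(-75 + C + W)/3 = 25 - C/3 - W/3)
V(154, sqrt(-50 + 41)) - 1*(-30502) = (25 - sqrt(-50 + 41)/3 - 1/3*154) - 1*(-30502) = (25 - I - 154/3) + 30502 = (-79/3 - I) + 30502 = 91427/3 - I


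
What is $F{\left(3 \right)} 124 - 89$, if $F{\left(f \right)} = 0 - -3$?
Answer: $283$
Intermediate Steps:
$F{\left(f \right)} = 3$ ($F{\left(f \right)} = 0 + 3 = 3$)
$F{\left(3 \right)} 124 - 89 = 3 \cdot 124 - 89 = 372 - 89 = 283$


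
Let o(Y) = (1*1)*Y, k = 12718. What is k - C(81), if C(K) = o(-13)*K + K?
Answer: 13690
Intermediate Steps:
o(Y) = Y (o(Y) = 1*Y = Y)
C(K) = -12*K (C(K) = -13*K + K = -12*K)
k - C(81) = 12718 - (-12)*81 = 12718 - 1*(-972) = 12718 + 972 = 13690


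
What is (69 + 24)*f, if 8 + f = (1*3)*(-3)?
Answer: -1581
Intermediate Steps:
f = -17 (f = -8 + (1*3)*(-3) = -8 + 3*(-3) = -8 - 9 = -17)
(69 + 24)*f = (69 + 24)*(-17) = 93*(-17) = -1581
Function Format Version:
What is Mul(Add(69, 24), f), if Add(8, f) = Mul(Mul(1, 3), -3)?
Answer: -1581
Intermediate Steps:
f = -17 (f = Add(-8, Mul(Mul(1, 3), -3)) = Add(-8, Mul(3, -3)) = Add(-8, -9) = -17)
Mul(Add(69, 24), f) = Mul(Add(69, 24), -17) = Mul(93, -17) = -1581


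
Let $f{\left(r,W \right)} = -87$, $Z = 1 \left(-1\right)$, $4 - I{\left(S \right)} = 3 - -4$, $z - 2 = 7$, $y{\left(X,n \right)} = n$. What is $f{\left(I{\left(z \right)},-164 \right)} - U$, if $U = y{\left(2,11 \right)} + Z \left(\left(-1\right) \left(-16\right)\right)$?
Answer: $-82$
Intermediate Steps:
$z = 9$ ($z = 2 + 7 = 9$)
$I{\left(S \right)} = -3$ ($I{\left(S \right)} = 4 - \left(3 - -4\right) = 4 - \left(3 + 4\right) = 4 - 7 = -3$)
$Z = -1$
$U = -5$ ($U = 11 - \left(-1\right) \left(-16\right) = 11 - 16 = -5$)
$f{\left(I{\left(z \right)},-164 \right)} - U = -87 - -5 = -87 + 5 = -82$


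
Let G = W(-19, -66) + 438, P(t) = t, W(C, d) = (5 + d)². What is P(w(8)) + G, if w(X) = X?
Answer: 4167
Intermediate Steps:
G = 4159 (G = (5 - 66)² + 438 = (-61)² + 438 = 3721 + 438 = 4159)
P(w(8)) + G = 8 + 4159 = 4167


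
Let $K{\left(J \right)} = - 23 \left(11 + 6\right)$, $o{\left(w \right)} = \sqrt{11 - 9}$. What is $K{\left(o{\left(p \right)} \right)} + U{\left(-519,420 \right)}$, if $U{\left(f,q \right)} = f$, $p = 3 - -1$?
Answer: $-910$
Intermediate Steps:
$p = 4$ ($p = 3 + 1 = 4$)
$o{\left(w \right)} = \sqrt{2}$
$K{\left(J \right)} = -391$ ($K{\left(J \right)} = \left(-23\right) 17 = -391$)
$K{\left(o{\left(p \right)} \right)} + U{\left(-519,420 \right)} = -391 - 519 = -910$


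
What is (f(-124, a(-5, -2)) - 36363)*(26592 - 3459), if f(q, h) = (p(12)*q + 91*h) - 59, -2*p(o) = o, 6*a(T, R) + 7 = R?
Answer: -1656993657/2 ≈ -8.2850e+8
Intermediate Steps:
a(T, R) = -7/6 + R/6
p(o) = -o/2
f(q, h) = -59 - 6*q + 91*h (f(q, h) = ((-½*12)*q + 91*h) - 59 = (-6*q + 91*h) - 59 = -59 - 6*q + 91*h)
(f(-124, a(-5, -2)) - 36363)*(26592 - 3459) = ((-59 - 6*(-124) + 91*(-7/6 + (⅙)*(-2))) - 36363)*(26592 - 3459) = ((-59 + 744 + 91*(-7/6 - ⅓)) - 36363)*23133 = ((-59 + 744 + 91*(-3/2)) - 36363)*23133 = ((-59 + 744 - 273/2) - 36363)*23133 = (1097/2 - 36363)*23133 = -71629/2*23133 = -1656993657/2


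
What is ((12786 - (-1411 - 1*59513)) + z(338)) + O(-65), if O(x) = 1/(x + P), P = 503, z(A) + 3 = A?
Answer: 32431711/438 ≈ 74045.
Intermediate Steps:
z(A) = -3 + A
O(x) = 1/(503 + x) (O(x) = 1/(x + 503) = 1/(503 + x))
((12786 - (-1411 - 1*59513)) + z(338)) + O(-65) = ((12786 - (-1411 - 1*59513)) + (-3 + 338)) + 1/(503 - 65) = ((12786 - (-1411 - 59513)) + 335) + 1/438 = ((12786 - 1*(-60924)) + 335) + 1/438 = ((12786 + 60924) + 335) + 1/438 = (73710 + 335) + 1/438 = 74045 + 1/438 = 32431711/438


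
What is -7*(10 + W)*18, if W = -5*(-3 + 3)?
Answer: -1260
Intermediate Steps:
W = 0 (W = -5*0 = 0)
-7*(10 + W)*18 = -7*(10 + 0)*18 = -7*10*18 = -70*18 = -1260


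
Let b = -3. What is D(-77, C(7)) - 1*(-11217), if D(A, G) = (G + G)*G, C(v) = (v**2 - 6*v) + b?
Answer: 11249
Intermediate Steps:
C(v) = -3 + v**2 - 6*v (C(v) = (v**2 - 6*v) - 3 = -3 + v**2 - 6*v)
D(A, G) = 2*G**2 (D(A, G) = (2*G)*G = 2*G**2)
D(-77, C(7)) - 1*(-11217) = 2*(-3 + 7**2 - 6*7)**2 - 1*(-11217) = 2*(-3 + 49 - 42)**2 + 11217 = 2*4**2 + 11217 = 2*16 + 11217 = 32 + 11217 = 11249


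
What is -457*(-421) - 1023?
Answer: 191374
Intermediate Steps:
-457*(-421) - 1023 = 192397 - 1023 = 191374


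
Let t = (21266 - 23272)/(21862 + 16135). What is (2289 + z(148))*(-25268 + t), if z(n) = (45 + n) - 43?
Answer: -2341708782678/37997 ≈ -6.1629e+7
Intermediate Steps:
z(n) = 2 + n
t = -2006/37997 ≈ -0.052794
(2289 + z(148))*(-25268 + t) = (2289 + (2 + 148))*(-25268 - 2006/37997) = (2289 + 150)*(-960110202/37997) = 2439*(-960110202/37997) = -2341708782678/37997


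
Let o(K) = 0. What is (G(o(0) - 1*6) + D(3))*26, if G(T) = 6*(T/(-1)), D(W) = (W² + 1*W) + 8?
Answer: 1456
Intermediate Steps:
D(W) = 8 + W + W² (D(W) = (W² + W) + 8 = (W + W²) + 8 = 8 + W + W²)
G(T) = -6*T (G(T) = 6*(T*(-1)) = 6*(-T) = -6*T)
(G(o(0) - 1*6) + D(3))*26 = (-6*(0 - 1*6) + (8 + 3 + 3²))*26 = (-6*(0 - 6) + (8 + 3 + 9))*26 = (-6*(-6) + 20)*26 = (36 + 20)*26 = 56*26 = 1456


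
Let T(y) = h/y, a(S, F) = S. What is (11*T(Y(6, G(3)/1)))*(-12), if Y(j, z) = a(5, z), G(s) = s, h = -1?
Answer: 132/5 ≈ 26.400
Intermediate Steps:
Y(j, z) = 5
T(y) = -1/y
(11*T(Y(6, G(3)/1)))*(-12) = (11*(-1/5))*(-12) = -11/5*(-12) = 132/5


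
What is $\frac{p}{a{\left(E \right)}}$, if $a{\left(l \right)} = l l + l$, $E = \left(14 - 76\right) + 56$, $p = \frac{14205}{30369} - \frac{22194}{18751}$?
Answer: $- \frac{135883877}{5694491190} \approx -0.023862$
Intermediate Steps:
$p = - \frac{135883877}{189816373}$ ($p = 14205 \cdot \frac{1}{30369} - \frac{22194}{18751} = \frac{4735}{10123} - \frac{22194}{18751} = - \frac{135883877}{189816373} \approx -0.71587$)
$E = -6$ ($E = \left(14 - 76\right) + 56 = -62 + 56 = -6$)
$a{\left(l \right)} = l + l^{2}$ ($a{\left(l \right)} = l^{2} + l = l + l^{2}$)
$\frac{p}{a{\left(E \right)}} = - \frac{135883877}{189816373 \left(- 6 \left(1 - 6\right)\right)} = - \frac{135883877}{189816373 \left(\left(-6\right) \left(-5\right)\right)} = - \frac{135883877}{189816373 \cdot 30} = \left(- \frac{135883877}{189816373}\right) \frac{1}{30} = - \frac{135883877}{5694491190}$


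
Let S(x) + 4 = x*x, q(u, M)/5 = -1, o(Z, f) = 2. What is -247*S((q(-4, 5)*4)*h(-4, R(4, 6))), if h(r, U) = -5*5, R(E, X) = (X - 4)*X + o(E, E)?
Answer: -61749012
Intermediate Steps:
R(E, X) = 2 + X*(-4 + X) (R(E, X) = (X - 4)*X + 2 = (-4 + X)*X + 2 = X*(-4 + X) + 2 = 2 + X*(-4 + X))
h(r, U) = -25
q(u, M) = -5 (q(u, M) = 5*(-1) = -5)
S(x) = -4 + x**2 (S(x) = -4 + x*x = -4 + x**2)
-247*S((q(-4, 5)*4)*h(-4, R(4, 6))) = -247*(-4 + (-5*4*(-25))**2) = -247*(-4 + (-20*(-25))**2) = -247*(-4 + 500**2) = -247*(-4 + 250000) = -247*249996 = -61749012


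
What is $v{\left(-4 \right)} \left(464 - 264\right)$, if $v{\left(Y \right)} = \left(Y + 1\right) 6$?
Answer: $-3600$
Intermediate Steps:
$v{\left(Y \right)} = 6 + 6 Y$ ($v{\left(Y \right)} = \left(1 + Y\right) 6 = 6 + 6 Y$)
$v{\left(-4 \right)} \left(464 - 264\right) = \left(6 + 6 \left(-4\right)\right) \left(464 - 264\right) = \left(6 - 24\right) 200 = \left(-18\right) 200 = -3600$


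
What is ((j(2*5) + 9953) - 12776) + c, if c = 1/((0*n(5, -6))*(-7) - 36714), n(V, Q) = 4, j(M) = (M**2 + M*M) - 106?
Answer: -100192507/36714 ≈ -2729.0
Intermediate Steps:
j(M) = -106 + 2*M**2 (j(M) = (M**2 + M**2) - 106 = 2*M**2 - 106 = -106 + 2*M**2)
c = -1/36714 (c = 1/((0*4)*(-7) - 36714) = 1/(0*(-7) - 36714) = 1/(0 - 36714) = 1/(-36714) = -1/36714 ≈ -2.7238e-5)
((j(2*5) + 9953) - 12776) + c = (((-106 + 2*(2*5)**2) + 9953) - 12776) - 1/36714 = (((-106 + 2*10**2) + 9953) - 12776) - 1/36714 = (((-106 + 2*100) + 9953) - 12776) - 1/36714 = (((-106 + 200) + 9953) - 12776) - 1/36714 = ((94 + 9953) - 12776) - 1/36714 = (10047 - 12776) - 1/36714 = -2729 - 1/36714 = -100192507/36714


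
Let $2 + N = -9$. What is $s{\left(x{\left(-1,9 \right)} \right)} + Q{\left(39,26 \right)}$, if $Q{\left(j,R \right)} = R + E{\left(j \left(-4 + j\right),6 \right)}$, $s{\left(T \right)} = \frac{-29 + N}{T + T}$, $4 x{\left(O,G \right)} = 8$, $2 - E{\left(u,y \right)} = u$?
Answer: $-1347$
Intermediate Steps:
$E{\left(u,y \right)} = 2 - u$
$N = -11$ ($N = -2 - 9 = -11$)
$x{\left(O,G \right)} = 2$ ($x{\left(O,G \right)} = \frac{1}{4} \cdot 8 = 2$)
$s{\left(T \right)} = - \frac{20}{T}$ ($s{\left(T \right)} = \frac{-29 - 11}{T + T} = - \frac{40}{2 T} = - 40 \frac{1}{2 T} = - \frac{20}{T}$)
$Q{\left(j,R \right)} = 2 + R - j \left(-4 + j\right)$ ($Q{\left(j,R \right)} = R - \left(-2 + j \left(-4 + j\right)\right) = 2 + R - j \left(-4 + j\right)$)
$s{\left(x{\left(-1,9 \right)} \right)} + Q{\left(39,26 \right)} = - \frac{20}{2} + \left(2 + 26 - 39 \left(-4 + 39\right)\right) = \left(-20\right) \frac{1}{2} + \left(2 + 26 - 39 \cdot 35\right) = -10 + \left(2 + 26 - 1365\right) = -10 - 1337 = -1347$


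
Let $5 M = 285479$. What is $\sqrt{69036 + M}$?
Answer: $\frac{\sqrt{3153295}}{5} \approx 355.15$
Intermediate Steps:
$M = \frac{285479}{5}$ ($M = \frac{1}{5} \cdot 285479 = \frac{285479}{5} \approx 57096.0$)
$\sqrt{69036 + M} = \sqrt{69036 + \frac{285479}{5}} = \sqrt{\frac{630659}{5}} = \frac{\sqrt{3153295}}{5}$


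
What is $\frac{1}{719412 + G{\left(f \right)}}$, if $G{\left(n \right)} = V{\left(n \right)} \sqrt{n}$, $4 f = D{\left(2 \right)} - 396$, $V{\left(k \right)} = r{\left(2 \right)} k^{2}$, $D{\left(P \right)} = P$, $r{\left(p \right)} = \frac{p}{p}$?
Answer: $\frac{23021184}{16858425304565} - \frac{155236 i \sqrt{394}}{16858425304565} \approx 1.3656 \cdot 10^{-6} - 1.8278 \cdot 10^{-7} i$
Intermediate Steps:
$r{\left(p \right)} = 1$
$V{\left(k \right)} = k^{2}$ ($V{\left(k \right)} = 1 k^{2} = k^{2}$)
$f = - \frac{197}{2}$ ($f = \frac{2 - 396}{4} = \frac{1}{4} \left(-394\right) = - \frac{197}{2} \approx -98.5$)
$G{\left(n \right)} = n^{\frac{5}{2}}$ ($G{\left(n \right)} = n^{2} \sqrt{n} = n^{\frac{5}{2}}$)
$\frac{1}{719412 + G{\left(f \right)}} = \frac{1}{719412 + \left(- \frac{197}{2}\right)^{\frac{5}{2}}} = \frac{1}{719412 + \frac{38809 i \sqrt{394}}{8}}$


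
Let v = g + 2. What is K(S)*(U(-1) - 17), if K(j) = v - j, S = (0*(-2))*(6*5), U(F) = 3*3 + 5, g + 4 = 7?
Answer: -15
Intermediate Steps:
g = 3 (g = -4 + 7 = 3)
v = 5 (v = 3 + 2 = 5)
U(F) = 14 (U(F) = 9 + 5 = 14)
S = 0 (S = 0*30 = 0)
K(j) = 5 - j
K(S)*(U(-1) - 17) = (5 - 1*0)*(14 - 17) = (5 + 0)*(-3) = 5*(-3) = -15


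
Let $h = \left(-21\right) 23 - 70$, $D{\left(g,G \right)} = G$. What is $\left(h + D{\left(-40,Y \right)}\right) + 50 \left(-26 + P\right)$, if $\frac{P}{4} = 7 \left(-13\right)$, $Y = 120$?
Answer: $-19933$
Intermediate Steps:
$h = -553$ ($h = -483 - 70 = -553$)
$P = -364$ ($P = 4 \cdot 7 \left(-13\right) = 4 \left(-91\right) = -364$)
$\left(h + D{\left(-40,Y \right)}\right) + 50 \left(-26 + P\right) = \left(-553 + 120\right) + 50 \left(-26 - 364\right) = -433 + 50 \left(-390\right) = -433 - 19500 = -19933$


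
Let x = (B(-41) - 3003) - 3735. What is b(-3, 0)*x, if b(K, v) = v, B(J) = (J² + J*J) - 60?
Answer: 0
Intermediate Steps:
B(J) = -60 + 2*J² (B(J) = (J² + J²) - 60 = 2*J² - 60 = -60 + 2*J²)
x = -3436 (x = ((-60 + 2*(-41)²) - 3003) - 3735 = ((-60 + 2*1681) - 3003) - 3735 = ((-60 + 3362) - 3003) - 3735 = (3302 - 3003) - 3735 = 299 - 3735 = -3436)
b(-3, 0)*x = 0*(-3436) = 0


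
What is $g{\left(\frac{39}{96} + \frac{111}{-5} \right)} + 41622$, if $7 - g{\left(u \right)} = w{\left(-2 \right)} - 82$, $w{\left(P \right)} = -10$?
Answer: $41721$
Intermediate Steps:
$g{\left(u \right)} = 99$ ($g{\left(u \right)} = 7 - \left(-10 - 82\right) = 7 - -92 = 7 + 92 = 99$)
$g{\left(\frac{39}{96} + \frac{111}{-5} \right)} + 41622 = 99 + 41622 = 41721$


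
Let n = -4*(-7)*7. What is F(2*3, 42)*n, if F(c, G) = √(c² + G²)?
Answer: 5880*√2 ≈ 8315.6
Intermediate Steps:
n = 196 (n = 28*7 = 196)
F(c, G) = √(G² + c²)
F(2*3, 42)*n = √(42² + (2*3)²)*196 = √(1764 + 6²)*196 = √(1764 + 36)*196 = √1800*196 = (30*√2)*196 = 5880*√2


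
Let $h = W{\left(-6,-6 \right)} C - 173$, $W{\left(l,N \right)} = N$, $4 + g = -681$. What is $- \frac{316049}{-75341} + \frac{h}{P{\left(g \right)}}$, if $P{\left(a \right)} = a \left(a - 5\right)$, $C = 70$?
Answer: $\frac{149335882637}{35609923650} \approx 4.1937$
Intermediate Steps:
$g = -685$ ($g = -4 - 681 = -685$)
$h = -593$ ($h = \left(-6\right) 70 - 173 = -420 - 173 = -593$)
$P{\left(a \right)} = a \left(-5 + a\right)$
$- \frac{316049}{-75341} + \frac{h}{P{\left(g \right)}} = - \frac{316049}{-75341} - \frac{593}{\left(-685\right) \left(-5 - 685\right)} = \left(-316049\right) \left(- \frac{1}{75341}\right) - \frac{593}{\left(-685\right) \left(-690\right)} = \frac{316049}{75341} - \frac{593}{472650} = \frac{149335882637}{35609923650}$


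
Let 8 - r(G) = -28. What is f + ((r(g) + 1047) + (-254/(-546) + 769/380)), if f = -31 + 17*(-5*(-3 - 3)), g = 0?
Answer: 162300077/103740 ≈ 1564.5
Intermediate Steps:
f = 479 (f = -31 + 17*(-5*(-6)) = -31 + 17*30 = -31 + 510 = 479)
r(G) = 36 (r(G) = 8 - 1*(-28) = 8 + 28 = 36)
f + ((r(g) + 1047) + (-254/(-546) + 769/380)) = 479 + ((36 + 1047) + (-254/(-546) + 769/380)) = 479 + (1083 + (-254*(-1/546) + 769*(1/380))) = 479 + (1083 + (127/273 + 769/380)) = 479 + (1083 + 258197/103740) = 479 + 112608617/103740 = 162300077/103740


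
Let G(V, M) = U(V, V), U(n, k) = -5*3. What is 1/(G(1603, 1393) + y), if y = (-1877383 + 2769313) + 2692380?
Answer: 1/3584295 ≈ 2.7899e-7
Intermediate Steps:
U(n, k) = -15
G(V, M) = -15
y = 3584310 (y = 891930 + 2692380 = 3584310)
1/(G(1603, 1393) + y) = 1/(-15 + 3584310) = 1/3584295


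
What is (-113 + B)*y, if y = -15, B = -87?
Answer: 3000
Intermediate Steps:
(-113 + B)*y = (-113 - 87)*(-15) = -200*(-15) = 3000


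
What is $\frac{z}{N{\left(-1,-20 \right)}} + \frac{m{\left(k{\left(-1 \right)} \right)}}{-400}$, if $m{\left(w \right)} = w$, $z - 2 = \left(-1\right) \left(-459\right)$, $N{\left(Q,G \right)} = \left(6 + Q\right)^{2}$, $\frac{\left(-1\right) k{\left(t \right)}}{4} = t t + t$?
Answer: $\frac{461}{25} \approx 18.44$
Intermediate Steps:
$k{\left(t \right)} = - 4 t - 4 t^{2}$ ($k{\left(t \right)} = - 4 \left(t t + t\right) = - 4 \left(t^{2} + t\right) = - 4 \left(t + t^{2}\right) = - 4 t - 4 t^{2}$)
$z = 461$ ($z = 2 - -459 = 2 + 459 = 461$)
$\frac{z}{N{\left(-1,-20 \right)}} + \frac{m{\left(k{\left(-1 \right)} \right)}}{-400} = \frac{461}{\left(6 - 1\right)^{2}} + \frac{\left(-4\right) \left(-1\right) \left(1 - 1\right)}{-400} = \frac{461}{5^{2}} + \left(-4\right) \left(-1\right) 0 \left(- \frac{1}{400}\right) = \frac{461}{25} + 0 \left(- \frac{1}{400}\right) = 461 \cdot \frac{1}{25} + 0 = \frac{461}{25} + 0 = \frac{461}{25}$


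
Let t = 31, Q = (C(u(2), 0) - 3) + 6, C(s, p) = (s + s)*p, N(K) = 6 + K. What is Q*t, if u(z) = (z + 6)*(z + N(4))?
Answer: 93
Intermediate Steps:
u(z) = (6 + z)*(10 + z) (u(z) = (z + 6)*(z + (6 + 4)) = (6 + z)*(z + 10) = (6 + z)*(10 + z))
C(s, p) = 2*p*s (C(s, p) = (2*s)*p = 2*p*s)
Q = 3 (Q = (2*0*(60 + 2**2 + 16*2) - 3) + 6 = (2*0*(60 + 4 + 32) - 3) + 6 = (2*0*96 - 3) + 6 = (0 - 3) + 6 = -3 + 6 = 3)
Q*t = 3*31 = 93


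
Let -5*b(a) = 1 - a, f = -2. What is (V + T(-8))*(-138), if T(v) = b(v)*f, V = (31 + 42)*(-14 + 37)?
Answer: -1160994/5 ≈ -2.3220e+5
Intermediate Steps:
b(a) = -⅕ + a/5 (b(a) = -(1 - a)/5 = -⅕ + a/5)
V = 1679 (V = 73*23 = 1679)
T(v) = ⅖ - 2*v/5 (T(v) = (-⅕ + v/5)*(-2) = ⅖ - 2*v/5)
(V + T(-8))*(-138) = (1679 + (⅖ - ⅖*(-8)))*(-138) = (1679 + (⅖ + 16/5))*(-138) = (1679 + 18/5)*(-138) = (8413/5)*(-138) = -1160994/5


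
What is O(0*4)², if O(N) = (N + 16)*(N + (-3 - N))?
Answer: 2304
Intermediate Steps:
O(N) = -48 - 3*N (O(N) = (16 + N)*(-3) = -48 - 3*N)
O(0*4)² = (-48 - 0*4)² = (-48 - 3*0)² = (-48 + 0)² = (-48)² = 2304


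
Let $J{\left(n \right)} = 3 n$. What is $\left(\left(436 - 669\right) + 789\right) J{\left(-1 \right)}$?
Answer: $-1668$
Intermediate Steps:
$\left(\left(436 - 669\right) + 789\right) J{\left(-1 \right)} = \left(\left(436 - 669\right) + 789\right) 3 \left(-1\right) = \left(-233 + 789\right) \left(-3\right) = 556 \left(-3\right) = -1668$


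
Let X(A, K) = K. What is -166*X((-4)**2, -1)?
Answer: 166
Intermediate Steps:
-166*X((-4)**2, -1) = -166*(-1) = 166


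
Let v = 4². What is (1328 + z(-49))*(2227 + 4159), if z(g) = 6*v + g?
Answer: 8780750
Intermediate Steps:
v = 16
z(g) = 96 + g (z(g) = 6*16 + g = 96 + g)
(1328 + z(-49))*(2227 + 4159) = (1328 + (96 - 49))*(2227 + 4159) = (1328 + 47)*6386 = 1375*6386 = 8780750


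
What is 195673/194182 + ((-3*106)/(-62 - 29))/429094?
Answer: 3820306891859/3791166065414 ≈ 1.0077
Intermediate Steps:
195673/194182 + ((-3*106)/(-62 - 29))/429094 = 195673*(1/194182) + (-318/(-91))*(1/429094) = 195673/194182 - 1/91*(-318)*(1/429094) = 195673/194182 + (318/91)*(1/429094) = 195673/194182 + 159/19523777 = 3820306891859/3791166065414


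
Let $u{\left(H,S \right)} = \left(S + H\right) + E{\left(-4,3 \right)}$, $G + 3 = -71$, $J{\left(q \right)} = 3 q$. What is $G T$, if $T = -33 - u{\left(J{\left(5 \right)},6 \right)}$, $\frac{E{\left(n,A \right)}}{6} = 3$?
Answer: $5328$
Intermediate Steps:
$E{\left(n,A \right)} = 18$ ($E{\left(n,A \right)} = 6 \cdot 3 = 18$)
$G = -74$ ($G = -3 - 71 = -74$)
$u{\left(H,S \right)} = 18 + H + S$ ($u{\left(H,S \right)} = \left(S + H\right) + 18 = \left(H + S\right) + 18 = 18 + H + S$)
$T = -72$ ($T = -33 - \left(18 + 3 \cdot 5 + 6\right) = -33 - \left(18 + 15 + 6\right) = -33 - 39 = -72$)
$G T = \left(-74\right) \left(-72\right) = 5328$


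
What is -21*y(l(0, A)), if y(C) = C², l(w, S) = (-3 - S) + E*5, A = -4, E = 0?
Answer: -21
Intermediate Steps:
l(w, S) = -3 - S (l(w, S) = (-3 - S) + 0*5 = (-3 - S) + 0 = -3 - S)
-21*y(l(0, A)) = -21*(-3 - 1*(-4))² = -21*(-3 + 4)² = -21*1² = -21*1 = -21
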